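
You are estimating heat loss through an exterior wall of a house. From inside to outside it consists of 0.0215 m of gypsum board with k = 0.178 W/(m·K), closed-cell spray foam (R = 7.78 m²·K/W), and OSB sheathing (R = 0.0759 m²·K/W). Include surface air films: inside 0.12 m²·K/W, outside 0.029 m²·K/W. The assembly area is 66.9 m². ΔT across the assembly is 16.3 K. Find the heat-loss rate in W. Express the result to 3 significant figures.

134 W

0.0215/0.178 = 0.1208
R_total = 0.12 + 0.1208 + 7.78 + 0.0759 + 0.029 = 8.126 m²·K/W
Q = A·ΔT/R = 66.9 × 16.3 / 8.126 = 134.2 W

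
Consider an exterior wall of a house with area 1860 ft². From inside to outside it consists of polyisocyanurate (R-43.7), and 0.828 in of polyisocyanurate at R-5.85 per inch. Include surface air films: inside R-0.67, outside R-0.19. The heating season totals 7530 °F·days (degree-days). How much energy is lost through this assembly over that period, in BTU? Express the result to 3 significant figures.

6800000 BTU

0.828 × 5.85 = 4.844
R_total = 0.67 + 43.7 + 4.844 + 0.19 = 49.4 ft²·°F·h/BTU
E = A × HDD × 24 / R = 1860 × 7530 × 24 / 49.4 = 6804000 BTU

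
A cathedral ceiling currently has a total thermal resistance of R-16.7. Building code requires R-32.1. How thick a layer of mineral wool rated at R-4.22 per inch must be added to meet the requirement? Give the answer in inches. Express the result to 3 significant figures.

ΔR = 32.1 − 16.7 = 15.4 ft²·°F·h/BTU
L = ΔR / (R/in) = 15.4/4.22 = 3.649 in

3.65 in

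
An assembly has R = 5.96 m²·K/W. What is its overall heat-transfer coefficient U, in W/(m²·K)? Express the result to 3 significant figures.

0.168 W/(m²·K)

U = 1/R = 1/5.96 = 0.1678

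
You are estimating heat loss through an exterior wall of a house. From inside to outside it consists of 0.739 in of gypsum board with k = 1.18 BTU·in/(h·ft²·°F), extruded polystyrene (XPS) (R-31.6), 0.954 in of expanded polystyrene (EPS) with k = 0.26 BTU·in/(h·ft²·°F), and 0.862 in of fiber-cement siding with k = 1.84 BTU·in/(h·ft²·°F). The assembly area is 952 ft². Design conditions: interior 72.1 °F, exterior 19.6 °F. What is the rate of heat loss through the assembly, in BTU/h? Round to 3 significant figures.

0.739/1.18 = 0.6263
0.954/0.26 = 3.669
0.862/1.84 = 0.4685
R_total = 0.6263 + 31.6 + 3.669 + 0.4685 = 36.36 ft²·°F·h/BTU
Q = A·ΔT/R = 952 × (72.1 − 19.6) / 36.36 = 1374 BTU/h

1370 BTU/h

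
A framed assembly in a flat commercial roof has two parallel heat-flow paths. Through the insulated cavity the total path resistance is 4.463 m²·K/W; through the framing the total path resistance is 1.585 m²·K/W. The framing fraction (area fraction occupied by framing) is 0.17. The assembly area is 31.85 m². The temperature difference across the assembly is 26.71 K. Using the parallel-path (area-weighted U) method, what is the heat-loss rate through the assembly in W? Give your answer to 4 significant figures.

249.5 W

U_eff = 0.83/4.463 + 0.17/1.585 = 0.18597 + 0.10726 = 0.29323
R_eff = 1/U_eff = 3.4103 m²·K/W
Q = 31.85 × 26.71 / 3.4103 = 249.45 W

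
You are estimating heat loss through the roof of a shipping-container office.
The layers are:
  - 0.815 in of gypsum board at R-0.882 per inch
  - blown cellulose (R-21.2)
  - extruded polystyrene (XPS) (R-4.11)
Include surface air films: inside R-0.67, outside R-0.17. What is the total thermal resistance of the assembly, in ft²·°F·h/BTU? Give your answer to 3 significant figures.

0.815 × 0.882 = 0.7188
R_total = 0.67 + 0.7188 + 21.2 + 4.11 + 0.17 = 26.87 ft²·°F·h/BTU

26.9 ft²·°F·h/BTU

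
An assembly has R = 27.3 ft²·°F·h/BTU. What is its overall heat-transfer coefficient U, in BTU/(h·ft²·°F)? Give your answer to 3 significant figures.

0.0366 BTU/(h·ft²·°F)

U = 1/R = 1/27.3 = 0.03663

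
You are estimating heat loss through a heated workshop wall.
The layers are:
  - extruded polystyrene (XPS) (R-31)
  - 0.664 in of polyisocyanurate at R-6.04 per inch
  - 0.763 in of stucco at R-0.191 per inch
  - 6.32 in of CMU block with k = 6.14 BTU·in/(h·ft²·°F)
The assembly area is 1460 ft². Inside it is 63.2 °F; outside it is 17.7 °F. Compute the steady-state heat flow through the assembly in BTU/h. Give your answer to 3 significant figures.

1840 BTU/h

0.664 × 6.04 = 4.011
0.763 × 0.191 = 0.1457
6.32/6.14 = 1.029
R_total = 31 + 4.011 + 0.1457 + 1.029 = 36.19 ft²·°F·h/BTU
Q = A·ΔT/R = 1460 × (63.2 − 17.7) / 36.19 = 1836 BTU/h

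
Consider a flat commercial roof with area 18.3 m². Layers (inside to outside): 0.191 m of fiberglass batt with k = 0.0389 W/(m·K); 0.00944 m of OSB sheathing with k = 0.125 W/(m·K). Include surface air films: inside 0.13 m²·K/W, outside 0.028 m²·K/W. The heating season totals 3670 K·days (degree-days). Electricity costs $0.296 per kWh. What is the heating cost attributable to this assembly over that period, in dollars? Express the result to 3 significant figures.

0.191/0.0389 = 4.91
0.00944/0.125 = 0.07552
R_total = 0.13 + 4.91 + 0.07552 + 0.028 = 5.144 m²·K/W
E = A × HDD × 24 / R / 1000 = 18.3 × 3670 × 24 / 5.144 / 1000 = 313.4 kWh
Cost = 313.4 × 0.296 = $92.76

92.8 dollars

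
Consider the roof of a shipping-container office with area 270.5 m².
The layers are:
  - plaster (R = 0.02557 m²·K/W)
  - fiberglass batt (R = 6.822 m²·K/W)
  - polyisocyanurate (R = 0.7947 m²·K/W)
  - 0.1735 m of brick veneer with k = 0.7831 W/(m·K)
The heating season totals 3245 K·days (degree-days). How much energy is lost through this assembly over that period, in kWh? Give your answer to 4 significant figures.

0.1735/0.7831 = 0.22156
R_total = 0.02557 + 6.822 + 0.7947 + 0.22156 = 7.8638 m²·K/W
E = A × HDD × 24 / R / 1000 = 270.5 × 3245 × 24 / 7.8638 / 1000 = 2678.9 kWh

2679 kWh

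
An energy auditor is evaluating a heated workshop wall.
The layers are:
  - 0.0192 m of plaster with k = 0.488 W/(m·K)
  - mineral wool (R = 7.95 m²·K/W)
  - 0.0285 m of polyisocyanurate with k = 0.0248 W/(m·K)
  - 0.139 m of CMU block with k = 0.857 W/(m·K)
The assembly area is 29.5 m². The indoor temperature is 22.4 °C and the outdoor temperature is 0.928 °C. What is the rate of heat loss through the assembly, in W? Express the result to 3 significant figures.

0.0192/0.488 = 0.03934
0.0285/0.0248 = 1.149
0.139/0.857 = 0.1622
R_total = 0.03934 + 7.95 + 1.149 + 0.1622 = 9.301 m²·K/W
Q = A·ΔT/R = 29.5 × (22.4 − 0.928) / 9.301 = 68.1 W

68.1 W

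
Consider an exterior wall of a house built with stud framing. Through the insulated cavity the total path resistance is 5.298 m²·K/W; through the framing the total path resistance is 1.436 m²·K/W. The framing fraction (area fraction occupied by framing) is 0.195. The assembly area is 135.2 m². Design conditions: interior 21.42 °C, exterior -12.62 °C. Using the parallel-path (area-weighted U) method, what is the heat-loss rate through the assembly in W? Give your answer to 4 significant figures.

U_eff = 0.805/5.298 + 0.195/1.436 = 0.15194 + 0.13579 = 0.28774
R_eff = 1/U_eff = 3.4754 m²·K/W
Q = 135.2 × (21.42 − (-12.62)) / 3.4754 = 1324.2 W

1324 W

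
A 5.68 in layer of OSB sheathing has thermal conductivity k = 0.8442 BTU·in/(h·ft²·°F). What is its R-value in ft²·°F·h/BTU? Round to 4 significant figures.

6.728 ft²·°F·h/BTU

R = L/k = 5.68/0.8442 = 6.7283 ft²·°F·h/BTU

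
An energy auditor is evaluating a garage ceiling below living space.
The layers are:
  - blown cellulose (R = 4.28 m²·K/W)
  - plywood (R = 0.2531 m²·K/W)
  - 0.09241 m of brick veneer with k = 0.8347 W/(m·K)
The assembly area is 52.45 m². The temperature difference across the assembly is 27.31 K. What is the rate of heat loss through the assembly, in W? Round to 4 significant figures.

308.5 W

0.09241/0.8347 = 0.11071
R_total = 4.28 + 0.2531 + 0.11071 = 4.6438 m²·K/W
Q = A·ΔT/R = 52.45 × 27.31 / 4.6438 = 308.46 W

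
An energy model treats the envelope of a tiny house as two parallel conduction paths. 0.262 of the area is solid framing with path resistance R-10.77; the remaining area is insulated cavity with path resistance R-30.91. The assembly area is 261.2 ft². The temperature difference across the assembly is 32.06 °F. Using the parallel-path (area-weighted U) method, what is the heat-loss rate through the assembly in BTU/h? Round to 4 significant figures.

403.7 BTU/h

U_eff = 0.738/30.91 + 0.262/10.77 = 0.023876 + 0.024327 = 0.048203
R_eff = 1/U_eff = 20.746 ft²·°F·h/BTU
Q = 261.2 × 32.06 / 20.746 = 403.65 BTU/h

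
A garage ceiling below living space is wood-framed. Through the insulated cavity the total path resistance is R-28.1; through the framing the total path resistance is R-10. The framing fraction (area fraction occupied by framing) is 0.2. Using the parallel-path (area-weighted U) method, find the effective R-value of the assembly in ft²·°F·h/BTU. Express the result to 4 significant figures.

U_eff = 0.8/28.1 + 0.2/10 = 0.02847 + 0.02 = 0.04847
R_eff = 1/U_eff = 20.631 ft²·°F·h/BTU

20.63 ft²·°F·h/BTU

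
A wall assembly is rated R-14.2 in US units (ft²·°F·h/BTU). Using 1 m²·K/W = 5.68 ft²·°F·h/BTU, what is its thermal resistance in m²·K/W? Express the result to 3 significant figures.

R_SI = 14.2/5.68 = 2.5

2.50 m²·K/W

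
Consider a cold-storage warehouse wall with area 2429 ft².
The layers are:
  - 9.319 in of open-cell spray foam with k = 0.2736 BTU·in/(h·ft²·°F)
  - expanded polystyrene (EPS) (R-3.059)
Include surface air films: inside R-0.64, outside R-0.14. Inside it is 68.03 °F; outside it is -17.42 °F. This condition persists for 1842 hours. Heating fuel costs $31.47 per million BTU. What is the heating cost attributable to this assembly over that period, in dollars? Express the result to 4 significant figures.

9.319/0.2736 = 34.061
R_total = 0.64 + 34.061 + 3.059 + 0.14 = 37.9 ft²·°F·h/BTU
Q = 2429 × (68.03 − (-17.42)) / 37.9 = 5476.5 BTU/h
E = 5476.5 × 1842 = 10088000 BTU
Cost = 10088000/10⁶ × 31.47 = $317.46

317.5 dollars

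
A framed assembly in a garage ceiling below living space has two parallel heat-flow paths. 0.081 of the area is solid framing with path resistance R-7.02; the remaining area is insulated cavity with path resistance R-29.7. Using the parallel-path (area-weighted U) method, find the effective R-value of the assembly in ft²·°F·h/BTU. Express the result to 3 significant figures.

U_eff = 0.919/29.7 + 0.081/7.02 = 0.03094 + 0.01154 = 0.04248
R_eff = 1/U_eff = 23.54 ft²·°F·h/BTU

23.5 ft²·°F·h/BTU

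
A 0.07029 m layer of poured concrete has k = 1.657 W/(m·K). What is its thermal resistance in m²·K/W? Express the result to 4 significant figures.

R = L/k = 0.07029/1.657 = 0.04242 m²·K/W

0.04242 m²·K/W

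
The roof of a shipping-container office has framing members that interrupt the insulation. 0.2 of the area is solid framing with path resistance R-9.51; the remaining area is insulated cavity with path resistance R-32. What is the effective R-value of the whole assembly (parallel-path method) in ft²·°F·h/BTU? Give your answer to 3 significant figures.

21.7 ft²·°F·h/BTU

U_eff = 0.8/32 + 0.2/9.51 = 0.025 + 0.02103 = 0.04603
R_eff = 1/U_eff = 21.72 ft²·°F·h/BTU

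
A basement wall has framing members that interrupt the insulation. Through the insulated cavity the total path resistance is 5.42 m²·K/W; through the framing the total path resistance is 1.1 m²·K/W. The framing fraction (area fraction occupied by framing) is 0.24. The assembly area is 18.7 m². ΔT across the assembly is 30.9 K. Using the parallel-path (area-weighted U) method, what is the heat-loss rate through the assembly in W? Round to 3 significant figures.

U_eff = 0.76/5.42 + 0.24/1.1 = 0.1402 + 0.2182 = 0.3584
R_eff = 1/U_eff = 2.79 m²·K/W
Q = 18.7 × 30.9 / 2.79 = 207.1 W

207 W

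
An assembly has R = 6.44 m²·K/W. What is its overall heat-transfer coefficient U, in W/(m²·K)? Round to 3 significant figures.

0.155 W/(m²·K)

U = 1/R = 1/6.44 = 0.1553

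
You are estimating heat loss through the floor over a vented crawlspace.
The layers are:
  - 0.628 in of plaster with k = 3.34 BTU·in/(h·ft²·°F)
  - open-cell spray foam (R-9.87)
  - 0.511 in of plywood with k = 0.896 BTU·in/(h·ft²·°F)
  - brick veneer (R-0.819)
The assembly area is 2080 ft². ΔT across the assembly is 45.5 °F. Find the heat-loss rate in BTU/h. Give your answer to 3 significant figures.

0.628/3.34 = 0.188
0.511/0.896 = 0.5703
R_total = 0.188 + 9.87 + 0.5703 + 0.819 = 11.45 ft²·°F·h/BTU
Q = A·ΔT/R = 2080 × 45.5 / 11.45 = 8267 BTU/h

8270 BTU/h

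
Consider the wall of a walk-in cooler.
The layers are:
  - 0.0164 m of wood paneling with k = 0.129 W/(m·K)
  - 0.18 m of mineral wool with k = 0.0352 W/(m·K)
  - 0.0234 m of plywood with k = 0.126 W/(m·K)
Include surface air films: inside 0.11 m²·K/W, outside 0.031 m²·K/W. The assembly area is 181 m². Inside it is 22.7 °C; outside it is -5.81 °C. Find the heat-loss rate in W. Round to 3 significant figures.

927 W

0.0164/0.129 = 0.1271
0.18/0.0352 = 5.114
0.0234/0.126 = 0.1857
R_total = 0.11 + 0.1271 + 5.114 + 0.1857 + 0.031 = 5.567 m²·K/W
Q = A·ΔT/R = 181 × (22.7 − (-5.81)) / 5.567 = 926.9 W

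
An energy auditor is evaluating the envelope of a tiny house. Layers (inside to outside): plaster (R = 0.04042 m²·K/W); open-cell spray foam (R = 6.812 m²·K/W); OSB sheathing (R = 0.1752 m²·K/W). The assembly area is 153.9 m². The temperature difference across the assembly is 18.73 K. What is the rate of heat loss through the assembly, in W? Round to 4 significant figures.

R_total = 0.04042 + 6.812 + 0.1752 = 7.0276 m²·K/W
Q = A·ΔT/R = 153.9 × 18.73 / 7.0276 = 410.17 W

410.2 W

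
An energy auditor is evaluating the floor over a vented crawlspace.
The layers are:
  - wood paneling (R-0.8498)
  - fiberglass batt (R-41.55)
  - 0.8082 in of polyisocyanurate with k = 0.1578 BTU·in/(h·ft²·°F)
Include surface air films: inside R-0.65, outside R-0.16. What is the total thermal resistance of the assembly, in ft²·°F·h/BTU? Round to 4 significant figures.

0.8082/0.1578 = 5.1217
R_total = 0.65 + 0.8498 + 41.55 + 5.1217 + 0.16 = 48.331 ft²·°F·h/BTU

48.33 ft²·°F·h/BTU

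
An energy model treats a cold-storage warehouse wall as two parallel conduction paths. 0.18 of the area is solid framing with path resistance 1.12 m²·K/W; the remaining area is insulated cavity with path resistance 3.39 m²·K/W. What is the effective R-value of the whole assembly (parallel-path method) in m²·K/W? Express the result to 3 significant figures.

2.48 m²·K/W

U_eff = 0.82/3.39 + 0.18/1.12 = 0.2419 + 0.1607 = 0.4026
R_eff = 1/U_eff = 2.484 m²·K/W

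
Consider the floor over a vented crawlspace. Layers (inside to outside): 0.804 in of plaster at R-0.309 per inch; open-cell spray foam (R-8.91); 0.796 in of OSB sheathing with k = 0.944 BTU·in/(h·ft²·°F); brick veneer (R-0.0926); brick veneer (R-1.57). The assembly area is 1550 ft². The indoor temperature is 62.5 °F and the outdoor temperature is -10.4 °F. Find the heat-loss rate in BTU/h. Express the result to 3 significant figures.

0.804 × 0.309 = 0.2484
0.796/0.944 = 0.8432
R_total = 0.2484 + 8.91 + 0.8432 + 0.0926 + 1.57 = 11.66 ft²·°F·h/BTU
Q = A·ΔT/R = 1550 × (62.5 − (-10.4)) / 11.66 = 9687 BTU/h

9690 BTU/h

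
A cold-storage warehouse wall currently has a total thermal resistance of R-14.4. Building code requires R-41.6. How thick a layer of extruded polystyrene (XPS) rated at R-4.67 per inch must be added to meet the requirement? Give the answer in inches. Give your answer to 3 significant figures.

ΔR = 41.6 − 14.4 = 27.2 ft²·°F·h/BTU
L = ΔR / (R/in) = 27.2/4.67 = 5.824 in

5.82 in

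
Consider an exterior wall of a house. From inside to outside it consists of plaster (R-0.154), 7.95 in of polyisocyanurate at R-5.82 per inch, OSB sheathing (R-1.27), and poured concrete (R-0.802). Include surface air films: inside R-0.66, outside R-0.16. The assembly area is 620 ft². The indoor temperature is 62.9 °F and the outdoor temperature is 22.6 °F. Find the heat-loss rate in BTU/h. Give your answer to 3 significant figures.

7.95 × 5.82 = 46.27
R_total = 0.66 + 0.154 + 46.27 + 1.27 + 0.802 + 0.16 = 49.32 ft²·°F·h/BTU
Q = A·ΔT/R = 620 × (62.9 − 22.6) / 49.32 = 506.7 BTU/h

507 BTU/h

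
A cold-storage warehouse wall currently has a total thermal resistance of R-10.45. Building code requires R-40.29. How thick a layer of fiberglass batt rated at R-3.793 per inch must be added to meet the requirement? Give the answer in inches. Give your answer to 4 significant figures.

ΔR = 40.29 − 10.45 = 29.84 ft²·°F·h/BTU
L = ΔR / (R/in) = 29.84/3.793 = 7.8671 in

7.867 in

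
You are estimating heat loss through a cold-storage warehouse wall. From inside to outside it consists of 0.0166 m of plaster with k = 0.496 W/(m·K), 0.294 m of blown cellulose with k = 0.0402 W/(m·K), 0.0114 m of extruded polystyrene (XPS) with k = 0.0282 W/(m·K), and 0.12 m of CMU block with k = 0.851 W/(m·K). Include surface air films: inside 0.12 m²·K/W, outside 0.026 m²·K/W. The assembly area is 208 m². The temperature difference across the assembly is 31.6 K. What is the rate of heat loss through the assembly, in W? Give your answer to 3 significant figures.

0.0166/0.496 = 0.03347
0.294/0.0402 = 7.313
0.0114/0.0282 = 0.4043
0.12/0.851 = 0.141
R_total = 0.12 + 0.03347 + 7.313 + 0.4043 + 0.141 + 0.026 = 8.038 m²·K/W
Q = A·ΔT/R = 208 × 31.6 / 8.038 = 817.7 W

818 W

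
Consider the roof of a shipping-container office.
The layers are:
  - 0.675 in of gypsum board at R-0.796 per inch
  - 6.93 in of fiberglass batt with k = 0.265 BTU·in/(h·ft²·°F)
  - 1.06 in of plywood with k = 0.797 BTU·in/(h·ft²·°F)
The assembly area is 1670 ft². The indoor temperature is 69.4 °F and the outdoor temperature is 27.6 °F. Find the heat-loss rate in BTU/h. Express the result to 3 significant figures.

2490 BTU/h

0.675 × 0.796 = 0.5373
6.93/0.265 = 26.15
1.06/0.797 = 1.33
R_total = 0.5373 + 26.15 + 1.33 = 28.02 ft²·°F·h/BTU
Q = A·ΔT/R = 1670 × (69.4 − 27.6) / 28.02 = 2491 BTU/h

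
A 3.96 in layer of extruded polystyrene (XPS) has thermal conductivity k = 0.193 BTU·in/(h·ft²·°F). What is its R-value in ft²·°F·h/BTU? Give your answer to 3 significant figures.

R = L/k = 3.96/0.193 = 20.52 ft²·°F·h/BTU

20.5 ft²·°F·h/BTU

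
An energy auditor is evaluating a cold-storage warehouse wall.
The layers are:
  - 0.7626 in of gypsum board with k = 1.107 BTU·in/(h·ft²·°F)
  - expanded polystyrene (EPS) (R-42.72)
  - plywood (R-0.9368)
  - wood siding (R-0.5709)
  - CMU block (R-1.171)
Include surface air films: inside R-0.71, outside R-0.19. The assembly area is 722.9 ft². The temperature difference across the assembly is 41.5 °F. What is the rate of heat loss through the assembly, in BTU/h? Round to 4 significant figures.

638.5 BTU/h

0.7626/1.107 = 0.68889
R_total = 0.71 + 0.68889 + 42.72 + 0.9368 + 0.5709 + 1.171 + 0.19 = 46.988 ft²·°F·h/BTU
Q = A·ΔT/R = 722.9 × 41.5 / 46.988 = 638.47 BTU/h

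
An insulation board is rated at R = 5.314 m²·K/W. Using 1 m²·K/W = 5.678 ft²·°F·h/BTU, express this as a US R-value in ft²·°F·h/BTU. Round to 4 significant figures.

30.17 ft²·°F·h/BTU

R_US = 5.314 × 5.678 = 30.173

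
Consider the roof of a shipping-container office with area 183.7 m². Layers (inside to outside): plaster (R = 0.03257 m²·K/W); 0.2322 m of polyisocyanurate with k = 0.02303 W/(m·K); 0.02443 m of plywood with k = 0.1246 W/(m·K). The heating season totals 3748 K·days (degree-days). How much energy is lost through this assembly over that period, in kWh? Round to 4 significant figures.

0.2322/0.02303 = 10.083
0.02443/0.1246 = 0.19607
R_total = 0.03257 + 10.083 + 0.19607 = 10.311 m²·K/W
E = A × HDD × 24 / R / 1000 = 183.7 × 3748 × 24 / 10.311 / 1000 = 1602.6 kWh

1603 kWh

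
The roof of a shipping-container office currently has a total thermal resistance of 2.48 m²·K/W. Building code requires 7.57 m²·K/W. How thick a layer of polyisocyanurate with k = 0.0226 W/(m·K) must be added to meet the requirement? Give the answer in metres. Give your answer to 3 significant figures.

0.115 m

ΔR = 7.57 − 2.48 = 5.09 m²·K/W
L = ΔR × k = 5.09 × 0.0226 = 0.115 m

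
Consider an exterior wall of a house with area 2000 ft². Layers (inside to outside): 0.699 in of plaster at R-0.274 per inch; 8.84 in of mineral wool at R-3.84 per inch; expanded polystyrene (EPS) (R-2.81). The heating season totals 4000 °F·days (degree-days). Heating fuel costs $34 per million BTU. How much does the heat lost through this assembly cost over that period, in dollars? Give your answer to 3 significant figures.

177 dollars

0.699 × 0.274 = 0.1915
8.84 × 3.84 = 33.95
R_total = 0.1915 + 33.95 + 2.81 = 36.95 ft²·°F·h/BTU
E = A × HDD × 24 / R = 2000 × 4000 × 24 / 36.95 = 5197000 BTU
Cost = 5197000/10⁶ × 34 = $176.7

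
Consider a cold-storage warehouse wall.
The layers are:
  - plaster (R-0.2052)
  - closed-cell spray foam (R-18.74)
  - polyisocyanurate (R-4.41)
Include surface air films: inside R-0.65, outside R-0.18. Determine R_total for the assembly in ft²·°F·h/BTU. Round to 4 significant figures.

R_total = 0.65 + 0.2052 + 18.74 + 4.41 + 0.18 = 24.185 ft²·°F·h/BTU

24.19 ft²·°F·h/BTU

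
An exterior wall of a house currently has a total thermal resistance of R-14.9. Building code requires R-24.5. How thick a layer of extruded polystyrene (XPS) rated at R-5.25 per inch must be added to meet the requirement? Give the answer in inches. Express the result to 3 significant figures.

1.83 in

ΔR = 24.5 − 14.9 = 9.6 ft²·°F·h/BTU
L = ΔR / (R/in) = 9.6/5.25 = 1.829 in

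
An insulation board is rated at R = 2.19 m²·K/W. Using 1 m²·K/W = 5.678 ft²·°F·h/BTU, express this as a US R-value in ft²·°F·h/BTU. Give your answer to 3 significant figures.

R_US = 2.19 × 5.678 = 12.43

12.4 ft²·°F·h/BTU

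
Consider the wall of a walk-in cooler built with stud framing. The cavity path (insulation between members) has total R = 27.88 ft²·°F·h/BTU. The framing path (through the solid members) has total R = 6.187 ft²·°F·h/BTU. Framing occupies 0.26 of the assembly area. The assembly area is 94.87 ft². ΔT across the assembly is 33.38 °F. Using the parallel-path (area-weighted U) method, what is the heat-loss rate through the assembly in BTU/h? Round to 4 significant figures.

U_eff = 0.74/27.88 + 0.26/6.187 = 0.026542 + 0.042024 = 0.068566
R_eff = 1/U_eff = 14.585 ft²·°F·h/BTU
Q = 94.87 × 33.38 / 14.585 = 217.13 BTU/h

217.1 BTU/h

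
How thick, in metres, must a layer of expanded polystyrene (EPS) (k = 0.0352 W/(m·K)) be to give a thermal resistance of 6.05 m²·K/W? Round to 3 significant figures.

0.213 m

L = R·k = 6.05 × 0.0352 = 0.213 m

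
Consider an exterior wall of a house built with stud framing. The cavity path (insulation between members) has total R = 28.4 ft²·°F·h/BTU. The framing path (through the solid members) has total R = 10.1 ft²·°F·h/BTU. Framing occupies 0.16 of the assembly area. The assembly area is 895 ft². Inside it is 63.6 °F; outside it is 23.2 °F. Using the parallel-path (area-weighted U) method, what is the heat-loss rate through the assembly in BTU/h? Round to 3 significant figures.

U_eff = 0.84/28.4 + 0.16/10.1 = 0.02958 + 0.01584 = 0.04542
R_eff = 1/U_eff = 22.02 ft²·°F·h/BTU
Q = 895 × (63.6 − 23.2) / 22.02 = 1642 BTU/h

1640 BTU/h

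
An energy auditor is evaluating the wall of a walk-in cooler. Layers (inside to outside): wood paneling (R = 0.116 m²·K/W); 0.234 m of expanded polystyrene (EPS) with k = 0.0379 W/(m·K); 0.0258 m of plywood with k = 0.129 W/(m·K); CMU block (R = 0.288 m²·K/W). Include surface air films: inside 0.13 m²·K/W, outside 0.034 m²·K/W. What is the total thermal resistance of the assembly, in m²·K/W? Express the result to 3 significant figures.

6.94 m²·K/W

0.234/0.0379 = 6.174
0.0258/0.129 = 0.2
R_total = 0.13 + 0.116 + 6.174 + 0.2 + 0.288 + 0.034 = 6.942 m²·K/W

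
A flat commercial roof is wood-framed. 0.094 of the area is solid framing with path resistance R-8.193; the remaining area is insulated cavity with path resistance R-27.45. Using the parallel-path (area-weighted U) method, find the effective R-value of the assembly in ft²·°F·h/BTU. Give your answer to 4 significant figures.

U_eff = 0.906/27.45 + 0.094/8.193 = 0.033005 + 0.011473 = 0.044479
R_eff = 1/U_eff = 22.483 ft²·°F·h/BTU

22.48 ft²·°F·h/BTU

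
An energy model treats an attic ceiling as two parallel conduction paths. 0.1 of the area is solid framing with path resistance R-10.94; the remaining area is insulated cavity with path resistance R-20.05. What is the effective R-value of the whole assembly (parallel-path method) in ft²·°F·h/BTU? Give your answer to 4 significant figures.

18.51 ft²·°F·h/BTU

U_eff = 0.9/20.05 + 0.1/10.94 = 0.044888 + 0.0091408 = 0.054029
R_eff = 1/U_eff = 18.509 ft²·°F·h/BTU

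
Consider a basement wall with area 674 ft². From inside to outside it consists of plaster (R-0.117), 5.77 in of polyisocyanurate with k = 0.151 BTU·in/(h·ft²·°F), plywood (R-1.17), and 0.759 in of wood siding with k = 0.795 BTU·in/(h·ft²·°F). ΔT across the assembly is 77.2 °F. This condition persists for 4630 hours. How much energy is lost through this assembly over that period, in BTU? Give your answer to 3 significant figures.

5960000 BTU

5.77/0.151 = 38.21
0.759/0.795 = 0.9547
R_total = 0.117 + 38.21 + 1.17 + 0.9547 = 40.45 ft²·°F·h/BTU
Q = 674 × 77.2 / 40.45 = 1286 BTU/h
E = 1286 × 4630 = 5955000 BTU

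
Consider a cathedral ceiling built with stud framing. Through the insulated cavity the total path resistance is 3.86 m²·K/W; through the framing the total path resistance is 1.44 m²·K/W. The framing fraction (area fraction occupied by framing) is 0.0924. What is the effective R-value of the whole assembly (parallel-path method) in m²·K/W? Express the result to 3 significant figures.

3.34 m²·K/W

U_eff = 0.9076/3.86 + 0.0924/1.44 = 0.2351 + 0.06417 = 0.2993
R_eff = 1/U_eff = 3.341 m²·K/W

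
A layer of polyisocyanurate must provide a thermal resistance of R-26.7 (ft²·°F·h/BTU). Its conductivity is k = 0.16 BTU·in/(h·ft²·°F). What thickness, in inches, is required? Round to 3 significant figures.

4.27 in

L = R × k = 26.7 × 0.16 = 4.272 in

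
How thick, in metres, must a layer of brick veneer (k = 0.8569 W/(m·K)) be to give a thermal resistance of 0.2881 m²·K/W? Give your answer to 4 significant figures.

L = R·k = 0.2881 × 0.8569 = 0.24687 m

0.2469 m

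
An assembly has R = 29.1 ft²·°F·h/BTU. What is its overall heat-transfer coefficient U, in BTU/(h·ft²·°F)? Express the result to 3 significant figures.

0.0344 BTU/(h·ft²·°F)

U = 1/R = 1/29.1 = 0.03436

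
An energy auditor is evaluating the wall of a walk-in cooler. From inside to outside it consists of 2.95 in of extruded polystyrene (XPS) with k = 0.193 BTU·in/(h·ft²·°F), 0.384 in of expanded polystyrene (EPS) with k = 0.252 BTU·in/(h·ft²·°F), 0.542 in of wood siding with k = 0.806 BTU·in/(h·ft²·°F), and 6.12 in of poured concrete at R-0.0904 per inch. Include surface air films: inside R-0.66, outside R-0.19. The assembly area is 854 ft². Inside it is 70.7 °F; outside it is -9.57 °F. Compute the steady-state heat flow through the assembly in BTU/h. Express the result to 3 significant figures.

3630 BTU/h

2.95/0.193 = 15.28
0.384/0.252 = 1.524
0.542/0.806 = 0.6725
6.12 × 0.0904 = 0.5532
R_total = 0.66 + 15.28 + 1.524 + 0.6725 + 0.5532 + 0.19 = 18.88 ft²·°F·h/BTU
Q = A·ΔT/R = 854 × (70.7 − (-9.57)) / 18.88 = 3630 BTU/h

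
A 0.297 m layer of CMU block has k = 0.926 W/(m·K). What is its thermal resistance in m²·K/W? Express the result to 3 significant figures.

R = L/k = 0.297/0.926 = 0.3207 m²·K/W

0.321 m²·K/W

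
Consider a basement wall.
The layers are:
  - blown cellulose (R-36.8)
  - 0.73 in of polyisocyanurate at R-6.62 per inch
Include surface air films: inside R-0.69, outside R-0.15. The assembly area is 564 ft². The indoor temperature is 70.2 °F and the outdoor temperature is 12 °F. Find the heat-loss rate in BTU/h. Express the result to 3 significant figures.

0.73 × 6.62 = 4.833
R_total = 0.69 + 36.8 + 4.833 + 0.15 = 42.47 ft²·°F·h/BTU
Q = A·ΔT/R = 564 × (70.2 − 12) / 42.47 = 772.8 BTU/h

773 BTU/h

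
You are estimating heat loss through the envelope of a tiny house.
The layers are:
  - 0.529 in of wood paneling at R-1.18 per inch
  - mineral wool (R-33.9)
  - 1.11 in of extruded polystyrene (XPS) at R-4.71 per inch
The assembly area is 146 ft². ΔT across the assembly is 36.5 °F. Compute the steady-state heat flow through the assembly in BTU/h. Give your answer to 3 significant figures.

134 BTU/h

0.529 × 1.18 = 0.6242
1.11 × 4.71 = 5.228
R_total = 0.6242 + 33.9 + 5.228 = 39.75 ft²·°F·h/BTU
Q = A·ΔT/R = 146 × 36.5 / 39.75 = 134.1 BTU/h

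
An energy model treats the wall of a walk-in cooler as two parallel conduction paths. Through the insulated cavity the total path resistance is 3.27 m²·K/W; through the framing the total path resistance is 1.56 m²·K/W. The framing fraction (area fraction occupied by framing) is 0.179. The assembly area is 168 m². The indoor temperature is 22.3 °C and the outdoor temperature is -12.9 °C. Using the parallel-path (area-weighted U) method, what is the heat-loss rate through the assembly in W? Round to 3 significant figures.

2160 W

U_eff = 0.821/3.27 + 0.179/1.56 = 0.2511 + 0.1147 = 0.3658
R_eff = 1/U_eff = 2.734 m²·K/W
Q = 168 × (22.3 − (-12.9)) / 2.734 = 2163 W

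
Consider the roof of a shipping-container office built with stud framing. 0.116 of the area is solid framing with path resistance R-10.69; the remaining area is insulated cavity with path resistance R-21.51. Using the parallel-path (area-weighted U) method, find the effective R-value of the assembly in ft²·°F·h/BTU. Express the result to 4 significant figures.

U_eff = 0.884/21.51 + 0.116/10.69 = 0.041097 + 0.010851 = 0.051948
R_eff = 1/U_eff = 19.25 ft²·°F·h/BTU

19.25 ft²·°F·h/BTU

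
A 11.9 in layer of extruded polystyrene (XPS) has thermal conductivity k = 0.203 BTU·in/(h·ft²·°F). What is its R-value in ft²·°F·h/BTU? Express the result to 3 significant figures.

58.6 ft²·°F·h/BTU

R = L/k = 11.9/0.203 = 58.62 ft²·°F·h/BTU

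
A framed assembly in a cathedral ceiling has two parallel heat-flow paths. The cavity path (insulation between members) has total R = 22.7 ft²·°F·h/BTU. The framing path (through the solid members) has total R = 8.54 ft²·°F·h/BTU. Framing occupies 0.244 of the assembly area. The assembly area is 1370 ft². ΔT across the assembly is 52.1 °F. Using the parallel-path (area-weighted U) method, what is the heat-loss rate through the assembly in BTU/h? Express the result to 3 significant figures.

4420 BTU/h

U_eff = 0.756/22.7 + 0.244/8.54 = 0.0333 + 0.02857 = 0.06188
R_eff = 1/U_eff = 16.16 ft²·°F·h/BTU
Q = 1370 × 52.1 / 16.16 = 4416 BTU/h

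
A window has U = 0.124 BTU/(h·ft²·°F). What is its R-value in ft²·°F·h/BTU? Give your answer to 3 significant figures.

8.06 ft²·°F·h/BTU

R = 1/U = 1/0.124 = 8.065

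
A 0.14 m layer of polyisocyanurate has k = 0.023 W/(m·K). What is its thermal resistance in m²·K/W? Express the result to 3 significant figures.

6.09 m²·K/W

R = L/k = 0.14/0.023 = 6.087 m²·K/W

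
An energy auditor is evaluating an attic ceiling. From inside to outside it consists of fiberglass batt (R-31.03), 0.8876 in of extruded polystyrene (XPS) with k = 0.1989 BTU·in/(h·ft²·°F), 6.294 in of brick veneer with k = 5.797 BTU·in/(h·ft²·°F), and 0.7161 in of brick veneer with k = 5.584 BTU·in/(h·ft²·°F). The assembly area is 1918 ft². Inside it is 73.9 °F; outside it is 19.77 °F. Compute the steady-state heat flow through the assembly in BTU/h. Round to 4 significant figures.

0.8876/0.1989 = 4.4625
6.294/5.797 = 1.0857
0.7161/5.584 = 0.12824
R_total = 31.03 + 4.4625 + 1.0857 + 0.12824 = 36.707 ft²·°F·h/BTU
Q = A·ΔT/R = 1918 × (73.9 − 19.77) / 36.707 = 2828.4 BTU/h

2828 BTU/h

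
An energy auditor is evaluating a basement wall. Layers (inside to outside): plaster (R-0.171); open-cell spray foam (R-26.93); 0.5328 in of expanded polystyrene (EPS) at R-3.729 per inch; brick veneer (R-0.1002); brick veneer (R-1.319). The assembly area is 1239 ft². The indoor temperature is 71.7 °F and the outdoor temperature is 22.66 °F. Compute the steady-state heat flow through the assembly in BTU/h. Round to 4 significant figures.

1992 BTU/h

0.5328 × 3.729 = 1.9868
R_total = 0.171 + 26.93 + 1.9868 + 0.1002 + 1.319 = 30.507 ft²·°F·h/BTU
Q = A·ΔT/R = 1239 × (71.7 − 22.66) / 30.507 = 1991.7 BTU/h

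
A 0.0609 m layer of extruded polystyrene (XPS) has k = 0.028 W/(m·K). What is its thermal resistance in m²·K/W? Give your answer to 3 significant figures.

R = L/k = 0.0609/0.028 = 2.175 m²·K/W

2.18 m²·K/W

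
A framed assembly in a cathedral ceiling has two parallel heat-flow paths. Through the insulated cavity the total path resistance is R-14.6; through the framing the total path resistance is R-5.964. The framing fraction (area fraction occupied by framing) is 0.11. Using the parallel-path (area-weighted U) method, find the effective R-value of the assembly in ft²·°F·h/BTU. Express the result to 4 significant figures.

12.59 ft²·°F·h/BTU

U_eff = 0.89/14.6 + 0.11/5.964 = 0.060959 + 0.018444 = 0.079403
R_eff = 1/U_eff = 12.594 ft²·°F·h/BTU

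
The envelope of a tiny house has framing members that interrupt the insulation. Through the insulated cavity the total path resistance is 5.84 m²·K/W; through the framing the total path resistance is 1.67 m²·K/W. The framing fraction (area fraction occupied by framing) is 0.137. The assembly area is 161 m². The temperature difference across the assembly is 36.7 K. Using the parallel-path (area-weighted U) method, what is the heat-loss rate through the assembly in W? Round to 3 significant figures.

U_eff = 0.863/5.84 + 0.137/1.67 = 0.1478 + 0.08204 = 0.2298
R_eff = 1/U_eff = 4.351 m²·K/W
Q = 161 × 36.7 / 4.351 = 1358 W

1360 W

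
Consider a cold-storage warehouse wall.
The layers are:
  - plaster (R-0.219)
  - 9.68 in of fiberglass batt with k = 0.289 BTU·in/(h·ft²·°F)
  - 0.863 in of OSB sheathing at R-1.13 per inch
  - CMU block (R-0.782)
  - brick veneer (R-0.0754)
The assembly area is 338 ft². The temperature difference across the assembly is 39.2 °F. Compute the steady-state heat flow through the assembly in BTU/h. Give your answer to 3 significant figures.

373 BTU/h

9.68/0.289 = 33.49
0.863 × 1.13 = 0.9752
R_total = 0.219 + 33.49 + 0.9752 + 0.782 + 0.0754 = 35.55 ft²·°F·h/BTU
Q = A·ΔT/R = 338 × 39.2 / 35.55 = 372.7 BTU/h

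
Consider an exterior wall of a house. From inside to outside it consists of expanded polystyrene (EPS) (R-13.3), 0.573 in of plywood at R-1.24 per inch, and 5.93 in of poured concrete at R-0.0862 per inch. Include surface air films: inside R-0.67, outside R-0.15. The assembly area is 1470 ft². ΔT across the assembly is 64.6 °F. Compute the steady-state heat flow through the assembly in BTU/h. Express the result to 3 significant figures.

0.573 × 1.24 = 0.7105
5.93 × 0.0862 = 0.5112
R_total = 0.67 + 13.3 + 0.7105 + 0.5112 + 0.15 = 15.34 ft²·°F·h/BTU
Q = A·ΔT/R = 1470 × 64.6 / 15.34 = 6190 BTU/h

6190 BTU/h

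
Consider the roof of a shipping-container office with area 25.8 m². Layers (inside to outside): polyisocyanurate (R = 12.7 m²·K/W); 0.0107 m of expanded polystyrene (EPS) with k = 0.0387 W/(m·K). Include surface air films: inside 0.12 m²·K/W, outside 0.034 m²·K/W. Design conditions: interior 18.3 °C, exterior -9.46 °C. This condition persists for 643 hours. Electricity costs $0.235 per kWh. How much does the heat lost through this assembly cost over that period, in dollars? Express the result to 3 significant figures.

0.0107/0.0387 = 0.2765
R_total = 0.12 + 12.7 + 0.2765 + 0.034 = 13.13 m²·K/W
Q = 25.8 × (18.3 − (-9.46)) / 13.13 = 54.55 W
E = 54.55 W × 643 h / 1000 = 35.07 kWh
Cost = 35.07 × 0.235 = $8.242

8.24 dollars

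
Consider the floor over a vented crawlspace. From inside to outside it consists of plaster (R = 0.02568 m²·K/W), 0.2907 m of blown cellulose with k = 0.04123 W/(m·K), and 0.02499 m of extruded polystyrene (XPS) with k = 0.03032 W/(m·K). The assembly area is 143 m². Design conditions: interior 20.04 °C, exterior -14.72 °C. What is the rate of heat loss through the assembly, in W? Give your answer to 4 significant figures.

629.2 W

0.2907/0.04123 = 7.0507
0.02499/0.03032 = 0.82421
R_total = 0.02568 + 7.0507 + 0.82421 = 7.9006 m²·K/W
Q = A·ΔT/R = 143 × (20.04 − (-14.72)) / 7.9006 = 629.15 W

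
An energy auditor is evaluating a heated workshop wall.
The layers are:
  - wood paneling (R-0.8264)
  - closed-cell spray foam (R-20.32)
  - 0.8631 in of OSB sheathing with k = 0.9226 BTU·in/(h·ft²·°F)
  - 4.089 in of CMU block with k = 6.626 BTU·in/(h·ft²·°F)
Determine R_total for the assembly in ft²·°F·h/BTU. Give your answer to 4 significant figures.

0.8631/0.9226 = 0.93551
4.089/6.626 = 0.61711
R_total = 0.8264 + 20.32 + 0.93551 + 0.61711 = 22.699 ft²·°F·h/BTU

22.70 ft²·°F·h/BTU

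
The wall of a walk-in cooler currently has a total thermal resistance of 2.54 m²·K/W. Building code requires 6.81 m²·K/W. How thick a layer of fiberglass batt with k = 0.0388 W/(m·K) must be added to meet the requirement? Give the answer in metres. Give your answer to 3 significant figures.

ΔR = 6.81 − 2.54 = 4.27 m²·K/W
L = ΔR × k = 4.27 × 0.0388 = 0.1657 m

0.166 m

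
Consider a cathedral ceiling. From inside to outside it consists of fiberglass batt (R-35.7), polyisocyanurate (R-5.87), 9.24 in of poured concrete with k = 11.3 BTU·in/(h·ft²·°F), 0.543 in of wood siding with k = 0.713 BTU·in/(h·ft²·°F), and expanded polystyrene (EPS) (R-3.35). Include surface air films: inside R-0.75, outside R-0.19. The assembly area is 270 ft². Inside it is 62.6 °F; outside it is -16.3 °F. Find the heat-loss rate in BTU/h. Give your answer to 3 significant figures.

449 BTU/h

9.24/11.3 = 0.8177
0.543/0.713 = 0.7616
R_total = 0.75 + 35.7 + 5.87 + 0.8177 + 0.7616 + 3.35 + 0.19 = 47.44 ft²·°F·h/BTU
Q = A·ΔT/R = 270 × (62.6 − (-16.3)) / 47.44 = 449.1 BTU/h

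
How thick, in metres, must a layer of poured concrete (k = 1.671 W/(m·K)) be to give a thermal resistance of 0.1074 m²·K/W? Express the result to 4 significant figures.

L = R·k = 0.1074 × 1.671 = 0.17947 m

0.1795 m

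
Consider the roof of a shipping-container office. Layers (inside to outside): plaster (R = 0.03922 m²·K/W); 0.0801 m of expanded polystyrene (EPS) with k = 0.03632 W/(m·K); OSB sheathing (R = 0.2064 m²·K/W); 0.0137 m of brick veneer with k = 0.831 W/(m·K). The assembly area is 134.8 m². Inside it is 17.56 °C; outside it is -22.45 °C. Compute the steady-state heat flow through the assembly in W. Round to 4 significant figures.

0.0801/0.03632 = 2.2054
0.0137/0.831 = 0.016486
R_total = 0.03922 + 2.2054 + 0.2064 + 0.016486 = 2.4675 m²·K/W
Q = A·ΔT/R = 134.8 × (17.56 − (-22.45)) / 2.4675 = 2185.8 W

2186 W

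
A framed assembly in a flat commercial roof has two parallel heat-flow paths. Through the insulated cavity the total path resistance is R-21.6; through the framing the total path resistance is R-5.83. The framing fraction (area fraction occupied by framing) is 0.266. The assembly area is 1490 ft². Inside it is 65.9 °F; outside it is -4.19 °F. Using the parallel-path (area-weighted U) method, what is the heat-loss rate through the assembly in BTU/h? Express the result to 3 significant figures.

U_eff = 0.734/21.6 + 0.266/5.83 = 0.03398 + 0.04563 = 0.07961
R_eff = 1/U_eff = 12.56 ft²·°F·h/BTU
Q = 1490 × (65.9 − (-4.19)) / 12.56 = 8314 BTU/h

8310 BTU/h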